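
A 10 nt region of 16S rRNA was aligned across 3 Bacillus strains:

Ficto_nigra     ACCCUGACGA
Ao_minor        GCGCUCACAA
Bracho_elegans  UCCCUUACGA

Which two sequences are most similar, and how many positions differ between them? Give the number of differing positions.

Pairwise Hamming distances:
  Ficto_nigra vs Ao_minor: 4
  Ficto_nigra vs Bracho_elegans: 2
  Ao_minor vs Bracho_elegans: 4
The smallest is 2, between Ficto_nigra and Bracho_elegans.

2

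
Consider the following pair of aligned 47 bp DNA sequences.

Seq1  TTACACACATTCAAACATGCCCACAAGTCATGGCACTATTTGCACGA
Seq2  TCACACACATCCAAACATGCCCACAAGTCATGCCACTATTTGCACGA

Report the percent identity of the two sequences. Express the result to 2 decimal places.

Differing sites — 2:T/C; 11:T/C; 33:G/C.
44 of the 47 sites match, so the percent identity is 44/47 × 100 = 93.62%.

93.62%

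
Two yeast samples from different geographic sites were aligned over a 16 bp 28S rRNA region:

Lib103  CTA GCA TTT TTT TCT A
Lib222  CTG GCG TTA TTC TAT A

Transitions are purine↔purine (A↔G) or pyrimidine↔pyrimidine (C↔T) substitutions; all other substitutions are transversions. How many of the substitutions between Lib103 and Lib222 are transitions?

3

Differing sites — 3:A/G (Ti); 6:A/G (Ti); 9:T/A (Tv); 12:T/C (Ti); 14:C/A (Tv).
Of the 5 differences, 3 transitions and 2 transversions, so the answer is 3.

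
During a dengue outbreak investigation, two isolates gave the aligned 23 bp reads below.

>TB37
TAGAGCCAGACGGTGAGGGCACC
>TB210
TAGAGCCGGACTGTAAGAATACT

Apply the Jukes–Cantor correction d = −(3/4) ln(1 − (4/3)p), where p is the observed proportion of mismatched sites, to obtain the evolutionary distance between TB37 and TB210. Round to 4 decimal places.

0.3904

Differing sites — 8:A/G; 12:G/T; 15:G/A; 18:G/A; 19:G/A; 20:C/T; 23:C/T.
p = 7/23 = 0.304348.
d = −0.75 · ln(1 − (4/3)·0.304348) = −0.75 · ln(0.594203) = −0.75 · (-0.520534) = 0.3904.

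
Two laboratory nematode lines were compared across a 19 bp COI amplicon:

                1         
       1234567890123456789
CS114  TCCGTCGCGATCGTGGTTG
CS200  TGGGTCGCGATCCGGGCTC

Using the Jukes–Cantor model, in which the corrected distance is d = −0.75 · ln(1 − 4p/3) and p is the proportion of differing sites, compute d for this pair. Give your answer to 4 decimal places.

0.4099

Differing sites — 2:C/G; 3:C/G; 13:G/C; 14:T/G; 17:T/C; 19:G/C.
p = 6/19 = 0.315789.
d = −0.75 · ln(1 − (4/3)·0.315789) = −0.75 · ln(0.578948) = −0.75 · (-0.546543) = 0.4099.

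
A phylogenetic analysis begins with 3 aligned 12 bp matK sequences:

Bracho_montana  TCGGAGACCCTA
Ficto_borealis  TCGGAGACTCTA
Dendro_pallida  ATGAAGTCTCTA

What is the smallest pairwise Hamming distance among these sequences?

1

Pairwise Hamming distances:
  Bracho_montana vs Ficto_borealis: 1
  Bracho_montana vs Dendro_pallida: 5
  Ficto_borealis vs Dendro_pallida: 4
The smallest is 1, between Bracho_montana and Ficto_borealis.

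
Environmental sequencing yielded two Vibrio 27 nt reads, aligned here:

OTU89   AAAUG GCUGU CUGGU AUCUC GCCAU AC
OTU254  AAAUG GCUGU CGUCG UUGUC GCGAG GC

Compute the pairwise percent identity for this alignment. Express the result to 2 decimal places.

Differing sites — 12:U/G; 13:G/U; 14:G/C; 15:U/G; 16:A/U; 18:C/G; 23:C/G; 25:U/G; 26:A/G.
18 of the 27 sites match, so the percent identity is 18/27 × 100 = 66.67%.

66.67%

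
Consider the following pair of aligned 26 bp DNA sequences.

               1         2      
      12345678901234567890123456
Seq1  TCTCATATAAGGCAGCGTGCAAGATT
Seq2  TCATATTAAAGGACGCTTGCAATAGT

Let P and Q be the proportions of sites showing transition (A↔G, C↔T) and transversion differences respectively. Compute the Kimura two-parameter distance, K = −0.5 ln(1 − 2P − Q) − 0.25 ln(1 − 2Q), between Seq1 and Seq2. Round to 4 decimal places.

0.4816

Mismatches occur at site 3 (T↔A, transversion), site 4 (C↔T, transition), site 7 (A↔T, transversion), site 8 (T↔A, transversion), site 13 (C↔A, transversion), site 14 (A↔C, transversion), site 17 (G↔T, transversion), site 23 (G↔T, transversion), site 25 (T↔G, transversion).
Of the 9 differences, 1 transition and 8 transversions over 26 sites: P = 1/26 = 0.038462, Q = 8/26 = 0.307692.
d = −0.5·ln(0.615384) − 0.25·ln(0.384616) = −0.5·(-0.485509) − 0.25·(-0.955510) = 0.4816.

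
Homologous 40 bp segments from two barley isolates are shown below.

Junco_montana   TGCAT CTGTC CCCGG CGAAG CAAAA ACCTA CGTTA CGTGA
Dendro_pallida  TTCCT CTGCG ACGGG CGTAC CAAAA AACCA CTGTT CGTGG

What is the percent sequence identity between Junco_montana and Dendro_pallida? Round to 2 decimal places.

65.00%

Differing sites — 2:G/T; 4:A/C; 9:T/C; 10:C/G; 11:C/A; 13:C/G; 18:A/T; 20:G/C; 27:C/A; 29:T/C; 32:G/T; 33:T/G; 35:A/T; 40:A/G.
26 of the 40 sites match, so the percent identity is 26/40 × 100 = 65.00%.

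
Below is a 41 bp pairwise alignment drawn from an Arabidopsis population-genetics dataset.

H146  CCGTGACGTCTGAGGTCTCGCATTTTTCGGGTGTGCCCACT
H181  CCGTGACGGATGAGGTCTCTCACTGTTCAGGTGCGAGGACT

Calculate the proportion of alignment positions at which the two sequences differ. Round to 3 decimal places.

Mismatches occur at site 9 (T↔G), site 10 (C↔A), site 20 (G↔T), site 23 (T↔C), site 25 (T↔G), site 29 (G↔A), site 34 (T↔C), site 36 (C↔A), site 37 (C↔G), site 38 (C↔G).
There are 10 differences over 41 sites, so p = 10/41 = 0.244.

0.244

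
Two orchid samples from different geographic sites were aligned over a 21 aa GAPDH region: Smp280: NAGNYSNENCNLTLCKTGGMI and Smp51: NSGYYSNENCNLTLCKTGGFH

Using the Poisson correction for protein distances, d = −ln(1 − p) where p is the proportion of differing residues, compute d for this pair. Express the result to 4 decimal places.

The sequences differ at positions 2 (A/S), 4 (N/Y), 20 (M/F), 21 (I/H).
p = 4/21 = 0.190476.
d = −ln(1 − 0.190476) = −ln(0.809524) = 0.2113.

0.2113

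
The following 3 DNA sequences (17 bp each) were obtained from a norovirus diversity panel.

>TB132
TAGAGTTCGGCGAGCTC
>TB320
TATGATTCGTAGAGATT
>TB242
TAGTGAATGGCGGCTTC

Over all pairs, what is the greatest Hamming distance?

Pairwise Hamming distances:
  TB132 vs TB320: 7
  TB132 vs TB242: 7
  TB320 vs TB242: 12
The largest is 12, between TB320 and TB242.

12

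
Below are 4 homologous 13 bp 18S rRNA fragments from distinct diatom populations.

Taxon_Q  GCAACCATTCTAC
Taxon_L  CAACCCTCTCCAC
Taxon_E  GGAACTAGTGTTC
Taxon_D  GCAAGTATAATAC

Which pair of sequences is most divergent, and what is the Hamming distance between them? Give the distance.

10

Pairwise Hamming distances:
  Taxon_Q vs Taxon_L: 6
  Taxon_Q vs Taxon_E: 5
  Taxon_Q vs Taxon_D: 4
  Taxon_L vs Taxon_E: 9
  Taxon_L vs Taxon_D: 10
  Taxon_E vs Taxon_D: 6
The largest is 10, between Taxon_L and Taxon_D.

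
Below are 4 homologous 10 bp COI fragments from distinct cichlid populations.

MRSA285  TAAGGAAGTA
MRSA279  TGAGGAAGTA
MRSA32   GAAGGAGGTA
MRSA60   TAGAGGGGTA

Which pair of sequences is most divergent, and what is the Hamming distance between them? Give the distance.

Pairwise Hamming distances:
  MRSA285 vs MRSA279: 1
  MRSA285 vs MRSA32: 2
  MRSA285 vs MRSA60: 4
  MRSA279 vs MRSA32: 3
  MRSA279 vs MRSA60: 5
  MRSA32 vs MRSA60: 4
The largest is 5, between MRSA279 and MRSA60.

5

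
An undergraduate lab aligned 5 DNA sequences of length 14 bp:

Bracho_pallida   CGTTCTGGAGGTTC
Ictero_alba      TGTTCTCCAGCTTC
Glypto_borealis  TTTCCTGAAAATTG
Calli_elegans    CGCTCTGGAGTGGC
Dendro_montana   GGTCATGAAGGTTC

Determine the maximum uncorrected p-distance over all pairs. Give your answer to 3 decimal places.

0.714

Pairwise Hamming distances:
  Bracho_pallida vs Ictero_alba: 4
  Bracho_pallida vs Glypto_borealis: 7
  Bracho_pallida vs Calli_elegans: 4
  Bracho_pallida vs Dendro_montana: 4
  Ictero_alba vs Glypto_borealis: 7
  Ictero_alba vs Calli_elegans: 7
  Ictero_alba vs Dendro_montana: 6
  Glypto_borealis vs Calli_elegans: 10
  Glypto_borealis vs Dendro_montana: 6
  Calli_elegans vs Dendro_montana: 8
The largest is 10 mismatches, between Glypto_borealis and Calli_elegans; p = 10/14 = 0.714.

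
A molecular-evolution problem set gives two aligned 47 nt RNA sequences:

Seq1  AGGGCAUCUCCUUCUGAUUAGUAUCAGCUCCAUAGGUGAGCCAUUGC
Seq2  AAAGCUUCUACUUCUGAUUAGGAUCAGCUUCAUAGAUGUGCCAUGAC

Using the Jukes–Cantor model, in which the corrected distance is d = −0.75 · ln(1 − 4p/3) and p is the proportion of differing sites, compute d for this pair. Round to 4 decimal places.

0.2502

The sequences differ at positions 2 (G/A), 3 (G/A), 6 (A/U), 10 (C/A), 22 (U/G), 30 (C/U), 36 (G/A), 39 (A/U), 45 (U/G), 46 (G/A).
p = 10/47 = 0.212766.
d = −0.75 · ln(1 − (4/3)·0.212766) = −0.75 · ln(0.716312) = −0.75 · (-0.333639) = 0.2502.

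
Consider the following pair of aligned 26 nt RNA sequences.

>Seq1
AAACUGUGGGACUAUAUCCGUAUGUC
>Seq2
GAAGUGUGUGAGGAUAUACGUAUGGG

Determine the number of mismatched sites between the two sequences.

8

Mismatches occur at site 1 (A↔G), site 4 (C↔G), site 9 (G↔U), site 12 (C↔G), site 13 (U↔G), site 18 (C↔A), site 25 (U↔G), site 26 (C↔G).
That gives 8 mismatches out of 26 aligned sites, so the Hamming distance is 8.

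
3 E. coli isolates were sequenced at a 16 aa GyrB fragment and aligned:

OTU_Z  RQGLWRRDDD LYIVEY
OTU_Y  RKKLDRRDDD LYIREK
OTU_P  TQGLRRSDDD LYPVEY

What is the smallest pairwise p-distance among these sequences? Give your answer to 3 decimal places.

0.250

Pairwise Hamming distances:
  OTU_Z vs OTU_Y: 5
  OTU_Z vs OTU_P: 4
  OTU_Y vs OTU_P: 8
The smallest is 4 mismatches, between OTU_Z and OTU_P; p = 4/16 = 0.250.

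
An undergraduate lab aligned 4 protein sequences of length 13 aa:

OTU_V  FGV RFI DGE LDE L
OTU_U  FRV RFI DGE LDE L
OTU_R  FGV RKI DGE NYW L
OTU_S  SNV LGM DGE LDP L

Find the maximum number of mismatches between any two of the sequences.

Pairwise Hamming distances:
  OTU_V vs OTU_U: 1
  OTU_V vs OTU_R: 4
  OTU_V vs OTU_S: 6
  OTU_U vs OTU_R: 5
  OTU_U vs OTU_S: 6
  OTU_R vs OTU_S: 8
The largest is 8, between OTU_R and OTU_S.

8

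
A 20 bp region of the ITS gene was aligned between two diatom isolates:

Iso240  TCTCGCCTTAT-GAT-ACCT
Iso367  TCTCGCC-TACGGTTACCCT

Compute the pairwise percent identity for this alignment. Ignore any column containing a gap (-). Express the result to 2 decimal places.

Excluding the 3 gap columns leaves 17 comparable sites.
Mismatches occur at site 11 (T/C), site 14 (A/T), site 17 (A/C).
14 of the 17 comparable sites match, so the percent identity is 14/17 × 100 = 82.35%.

82.35%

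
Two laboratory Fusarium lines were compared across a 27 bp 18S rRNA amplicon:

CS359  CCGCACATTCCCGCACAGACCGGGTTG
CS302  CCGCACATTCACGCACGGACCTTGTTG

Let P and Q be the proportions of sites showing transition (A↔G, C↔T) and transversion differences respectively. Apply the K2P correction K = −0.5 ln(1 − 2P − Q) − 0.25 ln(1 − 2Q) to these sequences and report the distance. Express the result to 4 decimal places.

0.1652

Mismatches occur at site 11 (C↔A, transversion), site 17 (A↔G, transition), site 22 (G↔T, transversion), site 23 (G↔T, transversion).
Of the 4 differences, 1 transition and 3 transversions over 27 sites: P = 1/27 = 0.037037, Q = 3/27 = 0.111111.
d = −0.5·ln(0.814815) − 0.25·ln(0.777778) = −0.5·(-0.204794) − 0.25·(-0.251314) = 0.1652.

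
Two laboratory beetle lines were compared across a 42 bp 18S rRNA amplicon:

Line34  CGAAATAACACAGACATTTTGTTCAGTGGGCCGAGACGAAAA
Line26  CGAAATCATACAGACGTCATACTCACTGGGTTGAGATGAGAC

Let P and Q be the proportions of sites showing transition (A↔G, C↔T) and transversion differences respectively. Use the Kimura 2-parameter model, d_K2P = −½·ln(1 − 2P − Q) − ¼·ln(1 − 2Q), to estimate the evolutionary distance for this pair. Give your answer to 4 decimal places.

Differing sites — 7:A/C (Tv); 9:C/T (Ti); 16:A/G (Ti); 18:T/C (Ti); 19:T/A (Tv); 21:G/A (Ti); 22:T/C (Ti); 26:G/C (Tv); 31:C/T (Ti); 32:C/T (Ti); 37:C/T (Ti); 40:A/G (Ti); 42:A/C (Tv).
Of the 13 differences, 9 transitions and 4 transversions over 42 sites: P = 9/42 = 0.214286, Q = 4/42 = 0.095238.
d = −0.5·ln(0.476190) − 0.25·ln(0.809524) = −0.5·(-0.741938) − 0.25·(-0.211309) = 0.4238.

0.4238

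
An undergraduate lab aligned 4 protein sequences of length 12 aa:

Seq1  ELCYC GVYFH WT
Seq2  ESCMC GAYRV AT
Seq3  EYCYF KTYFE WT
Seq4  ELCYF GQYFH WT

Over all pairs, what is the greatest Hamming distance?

8

Pairwise Hamming distances:
  Seq1 vs Seq2: 6
  Seq1 vs Seq3: 5
  Seq1 vs Seq4: 2
  Seq2 vs Seq3: 8
  Seq2 vs Seq4: 7
  Seq3 vs Seq4: 4
The largest is 8, between Seq2 and Seq3.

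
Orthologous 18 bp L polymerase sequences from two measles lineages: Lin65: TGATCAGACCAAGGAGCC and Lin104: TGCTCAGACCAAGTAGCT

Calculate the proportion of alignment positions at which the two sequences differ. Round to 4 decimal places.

Differing sites — 3:A/C; 14:G/T; 18:C/T.
There are 3 differences over 18 sites, so p = 3/18 = 0.1667.

0.1667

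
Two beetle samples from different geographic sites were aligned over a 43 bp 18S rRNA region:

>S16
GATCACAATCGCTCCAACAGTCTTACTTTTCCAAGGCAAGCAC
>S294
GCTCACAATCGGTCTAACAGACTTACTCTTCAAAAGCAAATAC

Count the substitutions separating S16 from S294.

9

Mismatches occur at site 2 (A↔C), site 12 (C↔G), site 15 (C↔T), site 21 (T↔A), site 28 (T↔C), site 32 (C↔A), site 35 (G↔A), site 40 (G↔A), site 41 (C↔T).
That gives 9 mismatches out of 43 aligned sites, so the Hamming distance is 9.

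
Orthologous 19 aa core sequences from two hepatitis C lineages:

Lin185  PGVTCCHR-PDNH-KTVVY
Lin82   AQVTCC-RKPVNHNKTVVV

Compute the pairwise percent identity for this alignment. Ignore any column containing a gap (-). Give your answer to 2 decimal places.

Excluding the 3 gap columns leaves 16 comparable sites.
The sequences differ at positions 1 (P/A), 2 (G/Q), 11 (D/V), 19 (Y/V).
12 of the 16 comparable sites match, so the percent identity is 12/16 × 100 = 75.00%.

75.00%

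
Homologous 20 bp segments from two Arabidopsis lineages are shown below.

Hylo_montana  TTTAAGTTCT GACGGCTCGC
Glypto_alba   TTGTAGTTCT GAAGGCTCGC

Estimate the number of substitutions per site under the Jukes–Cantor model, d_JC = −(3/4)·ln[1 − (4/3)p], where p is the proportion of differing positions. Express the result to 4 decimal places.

0.1674

Differing sites — 3:T/G; 4:A/T; 13:C/A.
p = 3/20 = 0.150000.
d = −0.75 · ln(1 − (4/3)·0.150000) = −0.75 · ln(0.800000) = −0.75 · (-0.223144) = 0.1674.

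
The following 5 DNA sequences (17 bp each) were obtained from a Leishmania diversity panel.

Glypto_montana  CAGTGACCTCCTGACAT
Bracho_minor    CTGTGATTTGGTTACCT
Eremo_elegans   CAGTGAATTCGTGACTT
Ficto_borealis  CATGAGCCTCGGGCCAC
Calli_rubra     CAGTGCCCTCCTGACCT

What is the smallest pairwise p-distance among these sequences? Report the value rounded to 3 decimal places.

Pairwise Hamming distances:
  Glypto_montana vs Bracho_minor: 7
  Glypto_montana vs Eremo_elegans: 4
  Glypto_montana vs Ficto_borealis: 8
  Glypto_montana vs Calli_rubra: 2
  Bracho_minor vs Eremo_elegans: 5
  Bracho_minor vs Ficto_borealis: 13
  Bracho_minor vs Calli_rubra: 7
  Eremo_elegans vs Ficto_borealis: 10
  Eremo_elegans vs Calli_rubra: 5
  Ficto_borealis vs Calli_rubra: 9
The smallest is 2 mismatches, between Glypto_montana and Calli_rubra; p = 2/17 = 0.118.

0.118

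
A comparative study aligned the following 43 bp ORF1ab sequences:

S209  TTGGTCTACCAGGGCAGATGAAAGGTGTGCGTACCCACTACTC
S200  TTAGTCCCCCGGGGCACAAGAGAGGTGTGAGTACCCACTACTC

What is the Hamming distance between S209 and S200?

Mismatches occur at site 3 (G↔A), site 7 (T↔C), site 8 (A↔C), site 11 (A↔G), site 17 (G↔C), site 19 (T↔A), site 22 (A↔G), site 30 (C↔A).
That gives 8 mismatches out of 43 aligned sites, so the Hamming distance is 8.

8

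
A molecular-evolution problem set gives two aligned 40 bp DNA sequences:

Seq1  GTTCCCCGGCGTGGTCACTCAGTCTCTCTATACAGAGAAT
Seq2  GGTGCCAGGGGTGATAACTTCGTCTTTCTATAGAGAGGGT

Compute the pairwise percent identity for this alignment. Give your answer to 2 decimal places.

The sequences differ at positions 2 (T/G), 4 (C/G), 7 (C/A), 10 (C/G), 14 (G/A), 16 (C/A), 20 (C/T), 21 (A/C), 26 (C/T), 33 (C/G), 38 (A/G), 39 (A/G).
28 of the 40 sites match, so the percent identity is 28/40 × 100 = 70.00%.

70.00%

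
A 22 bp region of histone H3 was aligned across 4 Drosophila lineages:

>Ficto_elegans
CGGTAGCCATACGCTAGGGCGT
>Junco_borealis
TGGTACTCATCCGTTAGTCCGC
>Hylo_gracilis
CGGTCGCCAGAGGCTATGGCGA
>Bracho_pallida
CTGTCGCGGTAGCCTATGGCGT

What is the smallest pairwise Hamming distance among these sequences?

5

Pairwise Hamming distances:
  Ficto_elegans vs Junco_borealis: 8
  Ficto_elegans vs Hylo_gracilis: 5
  Ficto_elegans vs Bracho_pallida: 7
  Junco_borealis vs Hylo_gracilis: 12
  Junco_borealis vs Bracho_pallida: 15
  Hylo_gracilis vs Bracho_pallida: 6
The smallest is 5, between Ficto_elegans and Hylo_gracilis.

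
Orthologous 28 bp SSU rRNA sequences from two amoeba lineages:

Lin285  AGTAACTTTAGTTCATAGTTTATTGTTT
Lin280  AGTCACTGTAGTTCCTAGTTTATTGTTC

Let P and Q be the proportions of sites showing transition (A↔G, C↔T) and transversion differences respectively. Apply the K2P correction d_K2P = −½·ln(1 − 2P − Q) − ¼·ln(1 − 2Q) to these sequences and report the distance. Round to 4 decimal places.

Differing sites — 4:A/C (Tv); 8:T/G (Tv); 15:A/C (Tv); 28:T/C (Ti).
Of the 4 differences, 1 transition and 3 transversions over 28 sites: P = 1/28 = 0.035714, Q = 3/28 = 0.107143.
d = −0.5·ln(0.821429) − 0.25·ln(0.785714) = −0.5·(-0.196710) − 0.25·(-0.241162) = 0.1586.

0.1586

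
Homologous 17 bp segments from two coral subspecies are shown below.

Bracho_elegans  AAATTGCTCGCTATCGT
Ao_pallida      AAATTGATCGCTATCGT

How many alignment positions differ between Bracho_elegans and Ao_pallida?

A single mismatch occurs at site 7 (C/A).
That gives 1 mismatch out of 17 aligned sites, so the Hamming distance is 1.

1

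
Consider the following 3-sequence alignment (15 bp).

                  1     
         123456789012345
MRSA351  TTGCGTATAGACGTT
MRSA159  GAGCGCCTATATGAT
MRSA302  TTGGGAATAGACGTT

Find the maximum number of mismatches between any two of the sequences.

8

Pairwise Hamming distances:
  MRSA351 vs MRSA159: 7
  MRSA351 vs MRSA302: 2
  MRSA159 vs MRSA302: 8
The largest is 8, between MRSA159 and MRSA302.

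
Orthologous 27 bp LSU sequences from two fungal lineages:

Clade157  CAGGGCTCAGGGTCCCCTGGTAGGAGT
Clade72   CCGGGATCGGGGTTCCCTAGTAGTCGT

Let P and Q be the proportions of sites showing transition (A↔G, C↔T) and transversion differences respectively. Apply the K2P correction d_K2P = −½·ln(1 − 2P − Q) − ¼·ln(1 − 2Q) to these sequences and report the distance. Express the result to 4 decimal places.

0.3192

The sequences differ at positions 2 (A/C, transversion), 6 (C/A, transversion), 9 (A/G, transition), 14 (C/T, transition), 19 (G/A, transition), 24 (G/T, transversion), 25 (A/C, transversion).
Of the 7 differences, 3 transitions and 4 transversions over 27 sites: P = 3/27 = 0.111111, Q = 4/27 = 0.148148.
d = −0.5·ln(0.629630) − 0.25·ln(0.703704) = −0.5·(-0.462623) − 0.25·(-0.351397) = 0.3192.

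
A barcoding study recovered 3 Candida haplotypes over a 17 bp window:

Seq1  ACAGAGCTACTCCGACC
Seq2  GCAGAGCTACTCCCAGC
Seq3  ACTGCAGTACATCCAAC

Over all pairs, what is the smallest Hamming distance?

3

Pairwise Hamming distances:
  Seq1 vs Seq2: 3
  Seq1 vs Seq3: 8
  Seq2 vs Seq3: 8
The smallest is 3, between Seq1 and Seq2.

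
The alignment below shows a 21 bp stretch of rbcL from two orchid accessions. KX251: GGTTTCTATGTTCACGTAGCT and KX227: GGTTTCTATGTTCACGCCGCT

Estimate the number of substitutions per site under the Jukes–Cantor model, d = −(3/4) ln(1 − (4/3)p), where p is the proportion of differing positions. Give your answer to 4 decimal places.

0.1019

Differing sites — 17:T/C; 18:A/C.
p = 2/21 = 0.095238.
d = −0.75 · ln(1 − (4/3)·0.095238) = −0.75 · ln(0.873016) = −0.75 · (-0.135801) = 0.1019.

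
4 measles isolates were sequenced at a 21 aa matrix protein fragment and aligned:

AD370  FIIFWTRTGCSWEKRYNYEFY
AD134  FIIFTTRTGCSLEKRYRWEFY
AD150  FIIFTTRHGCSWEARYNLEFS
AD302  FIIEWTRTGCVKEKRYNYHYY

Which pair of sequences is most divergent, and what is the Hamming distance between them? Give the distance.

10

Pairwise Hamming distances:
  AD370 vs AD134: 4
  AD370 vs AD150: 5
  AD370 vs AD302: 5
  AD134 vs AD150: 6
  AD134 vs AD302: 8
  AD150 vs AD302: 10
The largest is 10, between AD150 and AD302.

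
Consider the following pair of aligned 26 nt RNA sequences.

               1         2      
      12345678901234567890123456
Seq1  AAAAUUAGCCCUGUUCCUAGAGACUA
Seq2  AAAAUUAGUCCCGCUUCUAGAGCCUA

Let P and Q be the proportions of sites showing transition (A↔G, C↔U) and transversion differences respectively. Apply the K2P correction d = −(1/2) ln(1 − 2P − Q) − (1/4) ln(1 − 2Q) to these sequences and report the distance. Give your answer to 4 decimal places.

The sequences differ at positions 9 (C/U, transition), 12 (U/C, transition), 14 (U/C, transition), 16 (C/U, transition), 23 (A/C, transversion).
Of the 5 differences, 4 transitions and 1 transversion over 26 sites: P = 4/26 = 0.153846, Q = 1/26 = 0.038462.
d = −0.5·ln(0.653846) − 0.25·ln(0.923076) = −0.5·(-0.424883) − 0.25·(-0.080044) = 0.2325.

0.2325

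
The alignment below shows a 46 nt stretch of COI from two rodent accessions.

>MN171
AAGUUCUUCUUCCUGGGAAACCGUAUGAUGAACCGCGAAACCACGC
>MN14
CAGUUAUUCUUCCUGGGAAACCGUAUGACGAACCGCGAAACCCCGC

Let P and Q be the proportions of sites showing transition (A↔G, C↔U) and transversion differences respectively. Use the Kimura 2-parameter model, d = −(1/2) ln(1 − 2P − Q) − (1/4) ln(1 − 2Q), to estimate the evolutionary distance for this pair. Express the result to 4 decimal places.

0.0925

Differing sites — 1:A/C (Tv); 6:C/A (Tv); 29:U/C (Ti); 43:A/C (Tv).
Of the 4 differences, 1 transition and 3 transversions over 46 sites: P = 1/46 = 0.021739, Q = 3/46 = 0.065217.
d = −0.5·ln(0.891305) − 0.25·ln(0.869566) = −0.5·(-0.115069) − 0.25·(-0.139761) = 0.0925.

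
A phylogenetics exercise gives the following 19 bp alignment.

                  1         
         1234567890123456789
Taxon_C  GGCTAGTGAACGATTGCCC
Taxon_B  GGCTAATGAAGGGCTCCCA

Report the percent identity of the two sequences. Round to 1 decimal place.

68.4%

Mismatches occur at site 6 (G/A), site 11 (C/G), site 13 (A/G), site 14 (T/C), site 16 (G/C), site 19 (C/A).
13 of the 19 sites match, so the percent identity is 13/19 × 100 = 68.4%.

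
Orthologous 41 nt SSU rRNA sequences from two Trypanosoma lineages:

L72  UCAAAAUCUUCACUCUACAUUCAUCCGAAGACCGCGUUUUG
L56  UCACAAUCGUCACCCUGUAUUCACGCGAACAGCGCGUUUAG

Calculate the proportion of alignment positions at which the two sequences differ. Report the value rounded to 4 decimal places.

0.2439

Differing sites — 4:A/C; 9:U/G; 14:U/C; 17:A/G; 18:C/U; 24:U/C; 25:C/G; 30:G/C; 32:C/G; 40:U/A.
There are 10 differences over 41 sites, so p = 10/41 = 0.2439.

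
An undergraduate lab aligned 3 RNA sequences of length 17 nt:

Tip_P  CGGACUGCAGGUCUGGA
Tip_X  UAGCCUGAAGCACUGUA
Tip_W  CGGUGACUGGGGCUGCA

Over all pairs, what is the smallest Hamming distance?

Pairwise Hamming distances:
  Tip_P vs Tip_X: 7
  Tip_P vs Tip_W: 8
  Tip_X vs Tip_W: 11
The smallest is 7, between Tip_P and Tip_X.

7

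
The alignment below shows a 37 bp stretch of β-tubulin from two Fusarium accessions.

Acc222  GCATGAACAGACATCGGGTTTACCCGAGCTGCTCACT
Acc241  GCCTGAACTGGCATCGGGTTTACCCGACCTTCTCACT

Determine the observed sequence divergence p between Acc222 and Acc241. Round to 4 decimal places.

The sequences differ at positions 3 (A/C), 9 (A/T), 11 (A/G), 28 (G/C), 31 (G/T).
There are 5 differences over 37 sites, so p = 5/37 = 0.1351.

0.1351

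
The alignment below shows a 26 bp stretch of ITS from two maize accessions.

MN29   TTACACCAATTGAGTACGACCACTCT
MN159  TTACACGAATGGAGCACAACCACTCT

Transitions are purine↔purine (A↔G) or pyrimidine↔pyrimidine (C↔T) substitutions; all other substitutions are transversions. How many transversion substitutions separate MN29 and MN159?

The sequences differ at positions 7 (C/G, transversion), 11 (T/G, transversion), 15 (T/C, transition), 18 (G/A, transition).
Of the 4 differences, 2 transitions and 2 transversions, so the answer is 2.

2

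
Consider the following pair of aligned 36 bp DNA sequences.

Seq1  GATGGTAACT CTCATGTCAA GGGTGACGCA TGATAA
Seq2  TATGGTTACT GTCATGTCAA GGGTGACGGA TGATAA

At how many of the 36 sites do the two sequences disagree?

The sequences differ at positions 1 (G/T), 7 (A/T), 11 (C/G), 29 (C/G).
That gives 4 mismatches out of 36 aligned sites, so the Hamming distance is 4.

4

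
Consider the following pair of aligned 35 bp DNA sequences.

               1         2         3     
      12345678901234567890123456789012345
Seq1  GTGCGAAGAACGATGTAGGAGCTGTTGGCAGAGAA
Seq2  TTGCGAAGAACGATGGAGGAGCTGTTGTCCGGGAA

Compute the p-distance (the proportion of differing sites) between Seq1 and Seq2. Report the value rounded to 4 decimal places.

0.1429

Mismatches occur at site 1 (G/T), site 16 (T/G), site 28 (G/T), site 30 (A/C), site 32 (A/G).
There are 5 differences over 35 sites, so p = 5/35 = 0.1429.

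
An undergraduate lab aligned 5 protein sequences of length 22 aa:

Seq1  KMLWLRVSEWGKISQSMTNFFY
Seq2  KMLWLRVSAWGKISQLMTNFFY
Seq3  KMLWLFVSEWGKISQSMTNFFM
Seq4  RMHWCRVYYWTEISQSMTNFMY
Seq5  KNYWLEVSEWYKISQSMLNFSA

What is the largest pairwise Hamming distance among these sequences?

12

Pairwise Hamming distances:
  Seq1 vs Seq2: 2
  Seq1 vs Seq3: 2
  Seq1 vs Seq4: 8
  Seq1 vs Seq5: 7
  Seq2 vs Seq3: 4
  Seq2 vs Seq4: 9
  Seq2 vs Seq5: 9
  Seq3 vs Seq4: 10
  Seq3 vs Seq5: 7
  Seq4 vs Seq5: 12
The largest is 12, between Seq4 and Seq5.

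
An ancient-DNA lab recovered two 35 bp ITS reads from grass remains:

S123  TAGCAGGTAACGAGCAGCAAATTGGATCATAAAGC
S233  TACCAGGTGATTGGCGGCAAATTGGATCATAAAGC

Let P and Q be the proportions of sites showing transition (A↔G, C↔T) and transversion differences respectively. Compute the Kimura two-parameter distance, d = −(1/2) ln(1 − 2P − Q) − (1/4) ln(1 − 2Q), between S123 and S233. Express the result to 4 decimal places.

0.1986

Differing sites — 3:G/C (Tv); 9:A/G (Ti); 11:C/T (Ti); 12:G/T (Tv); 13:A/G (Ti); 16:A/G (Ti).
Of the 6 differences, 4 transitions and 2 transversions over 35 sites: P = 4/35 = 0.114286, Q = 2/35 = 0.057143.
d = −0.5·ln(0.714285) − 0.25·ln(0.885714) = −0.5·(-0.336473) − 0.25·(-0.121361) = 0.1986.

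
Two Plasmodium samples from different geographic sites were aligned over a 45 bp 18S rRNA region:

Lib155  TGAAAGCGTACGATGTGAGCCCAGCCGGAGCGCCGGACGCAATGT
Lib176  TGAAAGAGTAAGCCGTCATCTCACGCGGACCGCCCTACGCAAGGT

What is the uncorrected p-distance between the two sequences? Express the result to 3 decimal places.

Differing sites — 7:C/A; 11:C/A; 13:A/C; 14:T/C; 17:G/C; 19:G/T; 21:C/T; 24:G/C; 25:C/G; 30:G/C; 35:G/C; 36:G/T; 43:T/G.
There are 13 differences over 45 sites, so p = 13/45 = 0.289.

0.289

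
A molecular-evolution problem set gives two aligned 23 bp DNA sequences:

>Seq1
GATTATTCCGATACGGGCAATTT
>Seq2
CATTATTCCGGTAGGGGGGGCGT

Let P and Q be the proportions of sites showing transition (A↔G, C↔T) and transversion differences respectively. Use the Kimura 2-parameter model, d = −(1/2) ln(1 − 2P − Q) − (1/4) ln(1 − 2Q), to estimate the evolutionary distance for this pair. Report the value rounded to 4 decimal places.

The sequences differ at positions 1 (G/C, transversion), 11 (A/G, transition), 14 (C/G, transversion), 18 (C/G, transversion), 19 (A/G, transition), 20 (A/G, transition), 21 (T/C, transition), 22 (T/G, transversion).
Of the 8 differences, 4 transitions and 4 transversions over 23 sites: P = 4/23 = 0.173913, Q = 4/23 = 0.173913.
d = −0.5·ln(0.478261) − 0.25·ln(0.652174) = −0.5·(-0.737599) − 0.25·(-0.427444) = 0.4757.

0.4757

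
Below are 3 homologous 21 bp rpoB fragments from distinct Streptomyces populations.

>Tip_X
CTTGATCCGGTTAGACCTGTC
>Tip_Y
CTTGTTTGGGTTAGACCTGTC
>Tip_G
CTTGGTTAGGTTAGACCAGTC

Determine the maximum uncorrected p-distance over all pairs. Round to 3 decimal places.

Pairwise Hamming distances:
  Tip_X vs Tip_Y: 3
  Tip_X vs Tip_G: 4
  Tip_Y vs Tip_G: 3
The largest is 4 mismatches, between Tip_X and Tip_G; p = 4/21 = 0.190.

0.190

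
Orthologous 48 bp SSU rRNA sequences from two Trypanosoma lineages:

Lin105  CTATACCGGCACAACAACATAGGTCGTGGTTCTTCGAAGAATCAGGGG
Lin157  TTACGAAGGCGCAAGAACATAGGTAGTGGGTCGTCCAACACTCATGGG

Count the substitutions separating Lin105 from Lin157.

Mismatches occur at site 1 (C/T), site 4 (T/C), site 5 (A/G), site 6 (C/A), site 7 (C/A), site 11 (A/G), site 15 (C/G), site 25 (C/A), site 30 (T/G), site 33 (T/G), site 36 (G/C), site 39 (G/C), site 41 (A/C), site 45 (G/T).
That gives 14 mismatches out of 48 aligned sites, so the Hamming distance is 14.

14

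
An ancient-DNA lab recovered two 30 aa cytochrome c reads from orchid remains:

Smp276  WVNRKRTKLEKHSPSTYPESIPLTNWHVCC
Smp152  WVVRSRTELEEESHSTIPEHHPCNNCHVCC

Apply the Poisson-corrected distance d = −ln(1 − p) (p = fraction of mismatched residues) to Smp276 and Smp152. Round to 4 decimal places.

0.5108

The sequences differ at positions 3 (N/V), 5 (K/S), 8 (K/E), 11 (K/E), 12 (H/E), 14 (P/H), 17 (Y/I), 20 (S/H), 21 (I/H), 23 (L/C), 24 (T/N), 26 (W/C).
p = 12/30 = 0.400000.
d = −ln(1 − 0.400000) = −ln(0.600000) = 0.5108.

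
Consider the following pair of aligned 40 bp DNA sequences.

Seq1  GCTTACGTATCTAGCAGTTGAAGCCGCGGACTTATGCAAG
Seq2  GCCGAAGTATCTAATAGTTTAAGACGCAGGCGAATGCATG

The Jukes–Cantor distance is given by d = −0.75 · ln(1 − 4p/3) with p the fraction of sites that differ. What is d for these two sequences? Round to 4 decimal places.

The sequences differ at positions 3 (T/C), 4 (T/G), 6 (C/A), 14 (G/A), 15 (C/T), 20 (G/T), 24 (C/A), 28 (G/A), 30 (A/G), 32 (T/G), 33 (T/A), 39 (A/T).
p = 12/40 = 0.300000.
d = −0.75 · ln(1 − (4/3)·0.300000) = −0.75 · ln(0.600000) = −0.75 · (-0.510826) = 0.3831.

0.3831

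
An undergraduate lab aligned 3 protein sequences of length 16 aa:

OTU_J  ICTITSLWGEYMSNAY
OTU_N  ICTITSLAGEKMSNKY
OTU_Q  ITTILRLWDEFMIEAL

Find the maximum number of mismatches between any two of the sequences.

10

Pairwise Hamming distances:
  OTU_J vs OTU_N: 3
  OTU_J vs OTU_Q: 8
  OTU_N vs OTU_Q: 10
The largest is 10, between OTU_N and OTU_Q.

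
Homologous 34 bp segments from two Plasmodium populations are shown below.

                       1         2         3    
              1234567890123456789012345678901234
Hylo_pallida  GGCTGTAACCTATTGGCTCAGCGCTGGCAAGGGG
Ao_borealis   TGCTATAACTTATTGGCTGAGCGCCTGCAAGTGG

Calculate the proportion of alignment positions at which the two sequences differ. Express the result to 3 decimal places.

Differing sites — 1:G/T; 5:G/A; 10:C/T; 19:C/G; 25:T/C; 26:G/T; 32:G/T.
There are 7 differences over 34 sites, so p = 7/34 = 0.206.

0.206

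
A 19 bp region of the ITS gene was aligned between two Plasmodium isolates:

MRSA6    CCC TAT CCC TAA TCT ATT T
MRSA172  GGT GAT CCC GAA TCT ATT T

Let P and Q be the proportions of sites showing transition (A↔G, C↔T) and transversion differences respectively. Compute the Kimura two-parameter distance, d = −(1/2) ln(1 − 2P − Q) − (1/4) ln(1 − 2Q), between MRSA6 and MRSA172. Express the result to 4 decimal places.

Differing sites — 1:C/G (Tv); 2:C/G (Tv); 3:C/T (Ti); 4:T/G (Tv); 10:T/G (Tv).
Of the 5 differences, 1 transition and 4 transversions over 19 sites: P = 1/19 = 0.052632, Q = 4/19 = 0.210526.
d = −0.5·ln(0.684210) − 0.25·ln(0.578948) = −0.5·(-0.379490) − 0.25·(-0.546543) = 0.3264.

0.3264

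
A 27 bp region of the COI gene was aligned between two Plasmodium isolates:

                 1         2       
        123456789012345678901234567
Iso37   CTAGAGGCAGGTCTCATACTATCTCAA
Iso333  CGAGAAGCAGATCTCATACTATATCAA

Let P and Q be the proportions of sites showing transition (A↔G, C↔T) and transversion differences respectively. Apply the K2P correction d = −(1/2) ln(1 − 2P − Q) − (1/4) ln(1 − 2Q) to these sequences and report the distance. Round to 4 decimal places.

0.1657

The sequences differ at positions 2 (T/G, transversion), 6 (G/A, transition), 11 (G/A, transition), 23 (C/A, transversion).
Of the 4 differences, 2 transitions and 2 transversions over 27 sites: P = 2/27 = 0.074074, Q = 2/27 = 0.074074.
d = −0.5·ln(0.777778) − 0.25·ln(0.851852) = −0.5·(-0.251314) − 0.25·(-0.160342) = 0.1657.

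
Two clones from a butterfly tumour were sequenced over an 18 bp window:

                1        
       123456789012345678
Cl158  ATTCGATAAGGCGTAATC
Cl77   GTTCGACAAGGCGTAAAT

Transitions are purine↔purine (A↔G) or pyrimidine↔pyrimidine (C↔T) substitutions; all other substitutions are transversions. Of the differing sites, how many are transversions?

1

Differing sites — 1:A/G (Ti); 7:T/C (Ti); 17:T/A (Tv); 18:C/T (Ti).
Of the 4 differences, 3 transitions and 1 transversion, so the answer is 1.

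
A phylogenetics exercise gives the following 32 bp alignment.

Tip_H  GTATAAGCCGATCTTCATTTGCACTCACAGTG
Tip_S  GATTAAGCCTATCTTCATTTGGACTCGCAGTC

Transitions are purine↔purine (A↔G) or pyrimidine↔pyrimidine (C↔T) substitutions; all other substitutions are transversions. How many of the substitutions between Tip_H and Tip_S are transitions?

1

Mismatches occur at site 2 (T/A, transversion), site 3 (A/T, transversion), site 10 (G/T, transversion), site 22 (C/G, transversion), site 27 (A/G, transition), site 32 (G/C, transversion).
Of the 6 differences, 1 transition and 5 transversions, so the answer is 1.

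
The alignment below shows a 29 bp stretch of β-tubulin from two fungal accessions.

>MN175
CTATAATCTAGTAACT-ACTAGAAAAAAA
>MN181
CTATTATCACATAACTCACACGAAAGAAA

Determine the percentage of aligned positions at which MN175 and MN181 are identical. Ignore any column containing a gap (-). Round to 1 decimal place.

Excluding the 1 gap column leaves 28 comparable sites.
The sequences differ at positions 5 (A/T), 9 (T/A), 10 (A/C), 11 (G/A), 20 (T/A), 21 (A/C), 26 (A/G).
21 of the 28 comparable sites match, so the percent identity is 21/28 × 100 = 75.0%.

75.0%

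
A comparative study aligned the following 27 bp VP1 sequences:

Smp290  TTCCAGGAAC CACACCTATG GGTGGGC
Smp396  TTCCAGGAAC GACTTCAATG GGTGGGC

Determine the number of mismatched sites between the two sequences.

4

Mismatches occur at site 11 (C/G), site 14 (A/T), site 15 (C/T), site 17 (T/A).
That gives 4 mismatches out of 27 aligned sites, so the Hamming distance is 4.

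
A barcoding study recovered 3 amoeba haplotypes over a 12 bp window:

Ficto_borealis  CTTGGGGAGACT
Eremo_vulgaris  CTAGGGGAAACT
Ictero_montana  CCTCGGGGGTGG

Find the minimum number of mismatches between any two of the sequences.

2

Pairwise Hamming distances:
  Ficto_borealis vs Eremo_vulgaris: 2
  Ficto_borealis vs Ictero_montana: 6
  Eremo_vulgaris vs Ictero_montana: 8
The smallest is 2, between Ficto_borealis and Eremo_vulgaris.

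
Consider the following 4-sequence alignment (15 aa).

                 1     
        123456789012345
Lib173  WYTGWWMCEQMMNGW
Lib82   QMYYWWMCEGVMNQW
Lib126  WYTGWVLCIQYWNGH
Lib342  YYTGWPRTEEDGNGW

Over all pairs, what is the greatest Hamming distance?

12

Pairwise Hamming distances:
  Lib173 vs Lib82: 7
  Lib173 vs Lib126: 6
  Lib173 vs Lib342: 7
  Lib82 vs Lib126: 12
  Lib82 vs Lib342: 11
  Lib126 vs Lib342: 9
The largest is 12, between Lib82 and Lib126.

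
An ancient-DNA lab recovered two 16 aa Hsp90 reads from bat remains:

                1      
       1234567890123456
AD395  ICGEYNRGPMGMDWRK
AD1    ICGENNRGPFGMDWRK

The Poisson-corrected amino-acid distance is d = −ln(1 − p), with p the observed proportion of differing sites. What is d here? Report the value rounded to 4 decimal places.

0.1335

The sequences differ at positions 5 (Y/N), 10 (M/F).
p = 2/16 = 0.125000.
d = −ln(1 − 0.125000) = −ln(0.875000) = 0.1335.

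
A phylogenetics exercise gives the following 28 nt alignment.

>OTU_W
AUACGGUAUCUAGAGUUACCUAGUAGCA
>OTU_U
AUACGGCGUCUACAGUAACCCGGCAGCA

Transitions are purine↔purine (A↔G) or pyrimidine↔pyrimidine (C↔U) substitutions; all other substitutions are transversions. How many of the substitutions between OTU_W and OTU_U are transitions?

Differing sites — 7:U/C (Ti); 8:A/G (Ti); 13:G/C (Tv); 17:U/A (Tv); 21:U/C (Ti); 22:A/G (Ti); 24:U/C (Ti).
Of the 7 differences, 5 transitions and 2 transversions, so the answer is 5.

5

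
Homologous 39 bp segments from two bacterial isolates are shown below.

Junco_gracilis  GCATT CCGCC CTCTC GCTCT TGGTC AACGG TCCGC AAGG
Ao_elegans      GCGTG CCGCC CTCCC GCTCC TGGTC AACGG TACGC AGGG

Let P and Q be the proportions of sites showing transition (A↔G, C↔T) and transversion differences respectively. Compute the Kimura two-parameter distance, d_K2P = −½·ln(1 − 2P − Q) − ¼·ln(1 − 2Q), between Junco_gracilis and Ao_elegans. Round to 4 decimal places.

0.1752

Differing sites — 3:A/G (Ti); 5:T/G (Tv); 14:T/C (Ti); 20:T/C (Ti); 32:C/A (Tv); 37:A/G (Ti).
Of the 6 differences, 4 transitions and 2 transversions over 39 sites: P = 4/39 = 0.102564, Q = 2/39 = 0.051282.
d = −0.5·ln(0.743590) − 0.25·ln(0.897436) = −0.5·(-0.296265) − 0.25·(-0.108213) = 0.1752.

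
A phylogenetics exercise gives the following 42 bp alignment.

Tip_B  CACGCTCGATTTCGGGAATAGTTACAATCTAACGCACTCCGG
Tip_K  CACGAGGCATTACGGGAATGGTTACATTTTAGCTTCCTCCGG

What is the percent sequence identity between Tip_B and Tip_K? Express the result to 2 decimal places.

The sequences differ at positions 5 (C/A), 6 (T/G), 7 (C/G), 8 (G/C), 12 (T/A), 20 (A/G), 27 (A/T), 29 (C/T), 32 (A/G), 34 (G/T), 35 (C/T), 36 (A/C).
30 of the 42 sites match, so the percent identity is 30/42 × 100 = 71.43%.

71.43%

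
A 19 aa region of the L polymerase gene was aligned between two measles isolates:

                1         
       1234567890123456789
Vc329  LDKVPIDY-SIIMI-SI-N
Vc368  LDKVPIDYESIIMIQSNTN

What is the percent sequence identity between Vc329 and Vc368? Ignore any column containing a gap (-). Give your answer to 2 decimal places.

Excluding the 3 gap columns leaves 16 comparable sites.
A single mismatch occurs at site 17 (I↔N).
15 of the 16 comparable sites match, so the percent identity is 15/16 × 100 = 93.75%.

93.75%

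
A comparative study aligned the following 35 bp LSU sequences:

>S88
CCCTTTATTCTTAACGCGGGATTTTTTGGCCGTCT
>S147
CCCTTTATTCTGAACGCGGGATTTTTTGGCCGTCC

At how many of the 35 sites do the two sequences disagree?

2

The sequences differ at positions 12 (T/G), 35 (T/C).
That gives 2 mismatches out of 35 aligned sites, so the Hamming distance is 2.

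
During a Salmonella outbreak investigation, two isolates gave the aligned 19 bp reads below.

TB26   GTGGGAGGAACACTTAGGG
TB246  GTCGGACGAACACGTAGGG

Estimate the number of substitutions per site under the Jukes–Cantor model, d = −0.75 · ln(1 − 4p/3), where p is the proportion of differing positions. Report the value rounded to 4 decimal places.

0.1773

Differing sites — 3:G/C; 7:G/C; 14:T/G.
p = 3/19 = 0.157895.
d = −0.75 · ln(1 − (4/3)·0.157895) = −0.75 · ln(0.789473) = −0.75 · (-0.236390) = 0.1773.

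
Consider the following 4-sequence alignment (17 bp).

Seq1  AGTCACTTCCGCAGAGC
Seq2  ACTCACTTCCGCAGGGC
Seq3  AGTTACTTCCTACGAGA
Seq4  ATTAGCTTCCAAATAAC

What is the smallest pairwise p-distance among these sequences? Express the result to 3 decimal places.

Pairwise Hamming distances:
  Seq1 vs Seq2: 2
  Seq1 vs Seq3: 5
  Seq1 vs Seq4: 7
  Seq2 vs Seq3: 7
  Seq2 vs Seq4: 8
  Seq3 vs Seq4: 8
The smallest is 2 mismatches, between Seq1 and Seq2; p = 2/17 = 0.118.

0.118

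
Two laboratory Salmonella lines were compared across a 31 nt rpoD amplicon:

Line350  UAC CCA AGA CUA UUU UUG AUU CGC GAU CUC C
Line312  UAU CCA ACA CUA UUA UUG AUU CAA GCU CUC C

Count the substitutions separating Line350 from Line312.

Differing sites — 3:C/U; 8:G/C; 15:U/A; 23:G/A; 24:C/A; 26:A/C.
That gives 6 mismatches out of 31 aligned sites, so the Hamming distance is 6.

6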